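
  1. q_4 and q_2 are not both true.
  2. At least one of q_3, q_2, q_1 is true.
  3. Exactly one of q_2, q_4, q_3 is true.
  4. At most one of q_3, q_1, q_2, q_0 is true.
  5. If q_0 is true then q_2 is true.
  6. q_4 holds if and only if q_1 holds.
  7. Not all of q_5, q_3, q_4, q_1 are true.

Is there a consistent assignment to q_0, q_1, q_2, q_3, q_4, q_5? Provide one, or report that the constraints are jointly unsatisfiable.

q_0=F, q_1=F, q_2=T, q_3=F, q_4=F, q_5=F

  (1) q_4=F, q_2=T — not both ✓
  (2) {q_3, q_2, q_1}: 1 true — at least one ✓
  (3) {q_2, q_4, q_3}: 1 true — exactly one ✓
  (4) {q_3, q_1, q_2, q_0}: 1 true — at most one ✓
  (5) q_0=F ⇒ q_2: vacuous ✓
  (6) q_4=F, q_1=F — same ✓
  (7) {q_5, q_3, q_4, q_1}: 0/4 true — not all ✓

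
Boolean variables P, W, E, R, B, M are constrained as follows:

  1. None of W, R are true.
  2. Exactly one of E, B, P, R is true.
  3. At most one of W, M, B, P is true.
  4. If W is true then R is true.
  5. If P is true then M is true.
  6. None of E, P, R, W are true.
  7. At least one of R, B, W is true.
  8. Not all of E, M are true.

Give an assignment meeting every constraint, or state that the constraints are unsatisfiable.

P = False; W = False; E = False; R = False; B = True; M = False

  (1) {W, R}: 0 true — none ✓
  (2) {E, B, P, R}: 1 true — exactly one ✓
  (3) {W, M, B, P}: 1 true — at most one ✓
  (4) W=F ⇒ R: vacuous ✓
  (5) P=F ⇒ M: vacuous ✓
  (6) {E, P, R, W}: 0 true — none ✓
  (7) {R, B, W}: 1 true — at least one ✓
  (8) {E, M}: 0/2 true — not all ✓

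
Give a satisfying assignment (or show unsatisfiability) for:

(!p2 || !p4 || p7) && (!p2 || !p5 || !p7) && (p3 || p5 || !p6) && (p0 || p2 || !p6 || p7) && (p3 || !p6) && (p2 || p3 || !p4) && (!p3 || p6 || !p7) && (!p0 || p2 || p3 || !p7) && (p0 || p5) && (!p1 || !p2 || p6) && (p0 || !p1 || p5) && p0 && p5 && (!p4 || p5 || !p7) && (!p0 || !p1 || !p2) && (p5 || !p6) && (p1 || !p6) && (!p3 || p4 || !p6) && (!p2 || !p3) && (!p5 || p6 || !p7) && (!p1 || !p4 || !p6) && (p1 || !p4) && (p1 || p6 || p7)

p0=T, p1=T, p2=F, p3=T, p4=F, p5=T, p6=F, p7=F

Unit clause (p0) forces p0 = True.
Unit clause (p5) forces p5 = True.
Set p1 = True.
  then (!p0 || !p1 || !p2) forces p2 = False.
Set p3 = True.
Set p4 = False.
  then (!p3 || p4 || !p6) forces p6 = False.
  then (!p5 || p6 || !p7) forces p7 = False.
All clauses satisfied.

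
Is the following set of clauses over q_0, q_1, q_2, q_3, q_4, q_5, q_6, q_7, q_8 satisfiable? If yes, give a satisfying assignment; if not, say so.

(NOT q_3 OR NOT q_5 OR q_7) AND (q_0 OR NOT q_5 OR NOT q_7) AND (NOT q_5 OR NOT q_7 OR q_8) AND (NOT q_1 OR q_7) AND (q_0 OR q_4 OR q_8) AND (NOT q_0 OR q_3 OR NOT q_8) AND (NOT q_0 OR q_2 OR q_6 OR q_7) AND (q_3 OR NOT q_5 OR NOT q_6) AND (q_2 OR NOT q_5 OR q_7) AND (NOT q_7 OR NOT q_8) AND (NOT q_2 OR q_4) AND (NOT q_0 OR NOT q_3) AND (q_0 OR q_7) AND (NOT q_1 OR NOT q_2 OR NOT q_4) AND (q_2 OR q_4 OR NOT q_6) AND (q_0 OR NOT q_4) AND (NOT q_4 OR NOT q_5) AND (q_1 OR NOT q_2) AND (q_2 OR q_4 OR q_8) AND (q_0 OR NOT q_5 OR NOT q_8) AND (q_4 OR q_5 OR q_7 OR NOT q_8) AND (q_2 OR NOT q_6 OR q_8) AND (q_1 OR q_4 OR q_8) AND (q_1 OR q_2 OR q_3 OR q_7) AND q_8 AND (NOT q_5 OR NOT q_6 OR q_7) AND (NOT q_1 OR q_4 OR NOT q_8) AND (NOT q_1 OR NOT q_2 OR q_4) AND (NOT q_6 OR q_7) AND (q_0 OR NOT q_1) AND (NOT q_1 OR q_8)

Case q_8 = True:
  (NOT q_7 OR NOT q_8) forces q_7 = False.
  (NOT q_1 OR q_7) forces q_1 = False.
  (q_0 OR q_7) forces q_0 = True.
  (NOT q_0 OR q_3 OR NOT q_8) forces q_3 = True.
  Clause (NOT q_0 OR NOT q_3) is falsified — contradiction.
Case q_8 = False:
  Clause (q_8) is falsified — contradiction.
Both cases fail, so the formula is unsatisfiable.

UNSATISFIABLE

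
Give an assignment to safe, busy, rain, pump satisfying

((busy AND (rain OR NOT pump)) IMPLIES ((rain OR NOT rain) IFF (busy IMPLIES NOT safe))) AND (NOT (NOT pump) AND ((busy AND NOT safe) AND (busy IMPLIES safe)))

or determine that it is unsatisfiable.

Unsatisfiable — no assignment works.

Case safe = True: the conjunct NOT safe is False.
Case safe = False: the formula simplifies to ((busy AND (rain OR NOT pump)) IMPLIES (rain OR NOT rain)) AND (NOT (NOT pump) AND (busy AND NOT busy)).
  busy = True: the conjunct NOT busy is False.
  busy = False: the conjunct busy is False.
Both cases fail — unsatisfiable.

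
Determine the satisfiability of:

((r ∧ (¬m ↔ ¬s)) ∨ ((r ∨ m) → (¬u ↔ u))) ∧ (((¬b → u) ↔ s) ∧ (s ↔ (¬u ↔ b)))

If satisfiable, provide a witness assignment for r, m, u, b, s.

r=T, m=T, u=T, b=F, s=T

  (r ∧ (¬m ↔ ¬s)) ∨ ((r ∨ m) → (¬u ↔ u)) = True
    r ∧ (¬m ↔ ¬s) = True
      ¬m ↔ ¬s = True
        ¬m = False
        ¬s = False
    (r ∨ m) → (¬u ↔ u) = False
      r ∨ m = True
      ¬u ↔ u = False
        ¬u = False
  ((¬b → u) ↔ s) ∧ (s ↔ (¬u ↔ b)) = True
    (¬b → u) ↔ s = True
      ¬b → u = True
        ¬b = True
    s ↔ (¬u ↔ b) = True
      ¬u ↔ b = True
        ¬u = False
Both conjuncts True, so the formula holds.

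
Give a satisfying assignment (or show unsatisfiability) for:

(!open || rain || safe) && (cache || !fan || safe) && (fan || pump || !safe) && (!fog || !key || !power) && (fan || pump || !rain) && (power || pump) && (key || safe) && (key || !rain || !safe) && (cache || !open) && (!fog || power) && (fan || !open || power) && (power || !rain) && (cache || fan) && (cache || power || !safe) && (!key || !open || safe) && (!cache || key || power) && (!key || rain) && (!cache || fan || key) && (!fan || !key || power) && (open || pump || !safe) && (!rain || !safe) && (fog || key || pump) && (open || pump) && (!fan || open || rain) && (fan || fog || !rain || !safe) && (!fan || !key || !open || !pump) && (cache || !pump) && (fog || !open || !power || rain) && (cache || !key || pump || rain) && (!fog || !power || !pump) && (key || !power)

Set key = True.
  then (!key || rain) forces rain = True.
  then (!rain || !safe) forces safe = False.
  then (power || !rain) forces power = True.
  then (!key || !open || safe) forces open = False.
  then (open || pump) forces pump = True.
  then (cache || !pump) forces cache = True.
  then (!fog || !power || !pump) forces fog = False.
Set fan = False.
All clauses satisfied.

key = True, safe = False, power = True, pump = True, fog = False, fan = False, rain = True, open = False, cache = True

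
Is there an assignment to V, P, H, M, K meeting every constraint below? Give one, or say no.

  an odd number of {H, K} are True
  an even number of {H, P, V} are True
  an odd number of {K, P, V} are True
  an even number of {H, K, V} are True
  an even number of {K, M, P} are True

V = True, P = False, H = True, M = False, K = False

{H, K}: 1 true → odd ✓
{H, P, V}: 2 true → even ✓
{K, P, V}: 1 true → odd ✓
{H, K, V}: 2 true → even ✓
{K, M, P}: 0 true → even ✓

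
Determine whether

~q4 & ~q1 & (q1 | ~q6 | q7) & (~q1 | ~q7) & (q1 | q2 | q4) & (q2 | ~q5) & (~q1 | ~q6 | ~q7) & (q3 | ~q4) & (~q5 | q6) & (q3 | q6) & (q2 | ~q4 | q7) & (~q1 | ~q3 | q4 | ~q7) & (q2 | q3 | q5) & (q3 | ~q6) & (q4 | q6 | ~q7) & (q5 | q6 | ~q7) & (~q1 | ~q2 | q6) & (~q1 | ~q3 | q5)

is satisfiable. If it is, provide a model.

Unit clause (~q4) forces q4 = False.
Unit clause (~q1) forces q1 = False.
In (q1 | q2 | q4) only q2 is left, so q2 = True.
Set q3 = True.
Set q5 = False.
Set q6 = True.
  then (q1 | ~q6 | q7) forces q7 = True.
All clauses satisfied.

q1=F, q2=T, q3=T, q4=F, q5=F, q6=T, q7=T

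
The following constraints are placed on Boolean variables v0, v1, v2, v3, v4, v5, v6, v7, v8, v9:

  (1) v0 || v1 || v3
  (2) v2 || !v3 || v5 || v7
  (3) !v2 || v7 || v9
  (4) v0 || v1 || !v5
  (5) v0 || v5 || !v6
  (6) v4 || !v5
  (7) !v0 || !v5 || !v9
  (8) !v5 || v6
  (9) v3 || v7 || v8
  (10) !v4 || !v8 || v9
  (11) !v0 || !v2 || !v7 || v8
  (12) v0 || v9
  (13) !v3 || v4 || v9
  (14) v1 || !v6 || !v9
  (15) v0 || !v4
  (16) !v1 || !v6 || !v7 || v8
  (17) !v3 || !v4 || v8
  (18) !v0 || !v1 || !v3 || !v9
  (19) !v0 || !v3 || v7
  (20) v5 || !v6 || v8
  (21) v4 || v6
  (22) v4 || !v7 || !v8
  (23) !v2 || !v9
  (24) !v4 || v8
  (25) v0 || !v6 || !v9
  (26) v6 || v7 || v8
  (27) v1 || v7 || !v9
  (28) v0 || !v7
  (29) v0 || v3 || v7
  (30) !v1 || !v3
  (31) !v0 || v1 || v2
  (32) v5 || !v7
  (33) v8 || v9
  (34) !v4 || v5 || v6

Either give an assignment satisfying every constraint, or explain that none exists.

v0: True; v1: True; v2: False; v3: False; v4: False; v5: False; v6: True; v7: False; v8: True; v9: True

Set v0 = True.
Set v1 = True.
  then (!v1 || !v3) forces v3 = False.
Try v2 = True:
  (!v2 || !v9) forces v9 = False.
  (!v2 || v7 || v9) forces v7 = True.
  (!v0 || !v2 || !v7 || v8) forces v8 = True.
  (!v4 || !v8 || v9) forces v4 = False.
  clause (v4 || !v7 || !v8) is falsified — backtrack.
So v2 = False.
Set v4 = False.
  then (v4 || !v5) forces v5 = False.
  then (v4 || v6) forces v6 = True.
  then (v5 || !v7) forces v7 = False.
  then (v3 || v7 || v8) forces v8 = True.
Set v9 = True.
All clauses satisfied.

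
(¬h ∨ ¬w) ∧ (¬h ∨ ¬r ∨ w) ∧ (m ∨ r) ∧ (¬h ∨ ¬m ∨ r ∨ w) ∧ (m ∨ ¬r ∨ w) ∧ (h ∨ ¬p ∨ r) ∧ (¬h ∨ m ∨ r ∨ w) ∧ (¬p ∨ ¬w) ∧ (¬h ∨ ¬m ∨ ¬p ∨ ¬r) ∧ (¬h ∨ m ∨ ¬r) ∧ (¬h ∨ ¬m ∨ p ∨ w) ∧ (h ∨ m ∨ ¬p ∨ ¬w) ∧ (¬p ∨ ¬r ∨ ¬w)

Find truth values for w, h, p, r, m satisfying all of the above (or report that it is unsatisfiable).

w=T, h=F, p=F, r=F, m=T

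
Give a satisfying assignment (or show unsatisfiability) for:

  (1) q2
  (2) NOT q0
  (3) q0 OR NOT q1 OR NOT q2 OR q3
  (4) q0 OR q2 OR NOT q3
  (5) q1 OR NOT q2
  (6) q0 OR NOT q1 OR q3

q0 = False; q1 = True; q2 = True; q3 = True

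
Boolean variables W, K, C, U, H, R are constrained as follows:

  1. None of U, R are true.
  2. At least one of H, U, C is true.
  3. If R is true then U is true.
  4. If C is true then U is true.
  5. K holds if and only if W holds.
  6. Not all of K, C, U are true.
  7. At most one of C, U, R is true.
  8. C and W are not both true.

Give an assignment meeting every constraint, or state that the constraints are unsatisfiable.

W = True; K = True; C = False; U = False; H = True; R = False

  (1) {U, R}: 0 true — none ✓
  (2) {H, U, C}: 1 true — at least one ✓
  (3) R=F ⇒ U: vacuous ✓
  (4) C=F ⇒ U: vacuous ✓
  (5) K=T, W=T — same ✓
  (6) {K, C, U}: 1/3 true — not all ✓
  (7) {C, U, R}: 0 true — at most one ✓
  (8) C=F, W=T — not both ✓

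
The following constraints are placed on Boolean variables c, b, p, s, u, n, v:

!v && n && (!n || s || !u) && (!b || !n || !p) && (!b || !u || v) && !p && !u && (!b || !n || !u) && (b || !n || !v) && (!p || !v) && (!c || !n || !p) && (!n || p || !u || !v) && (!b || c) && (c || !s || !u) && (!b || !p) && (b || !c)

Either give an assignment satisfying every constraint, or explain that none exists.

Unit clause (!v) forces v = False.
Unit clause (n) forces n = True.
Unit clause (!p) forces p = False.
Unit clause (!u) forces u = False.
Set c = False.
  then (!b || c) forces b = False.
Set s = False.
All clauses satisfied.

c = False, b = False, p = False, s = False, u = False, n = True, v = False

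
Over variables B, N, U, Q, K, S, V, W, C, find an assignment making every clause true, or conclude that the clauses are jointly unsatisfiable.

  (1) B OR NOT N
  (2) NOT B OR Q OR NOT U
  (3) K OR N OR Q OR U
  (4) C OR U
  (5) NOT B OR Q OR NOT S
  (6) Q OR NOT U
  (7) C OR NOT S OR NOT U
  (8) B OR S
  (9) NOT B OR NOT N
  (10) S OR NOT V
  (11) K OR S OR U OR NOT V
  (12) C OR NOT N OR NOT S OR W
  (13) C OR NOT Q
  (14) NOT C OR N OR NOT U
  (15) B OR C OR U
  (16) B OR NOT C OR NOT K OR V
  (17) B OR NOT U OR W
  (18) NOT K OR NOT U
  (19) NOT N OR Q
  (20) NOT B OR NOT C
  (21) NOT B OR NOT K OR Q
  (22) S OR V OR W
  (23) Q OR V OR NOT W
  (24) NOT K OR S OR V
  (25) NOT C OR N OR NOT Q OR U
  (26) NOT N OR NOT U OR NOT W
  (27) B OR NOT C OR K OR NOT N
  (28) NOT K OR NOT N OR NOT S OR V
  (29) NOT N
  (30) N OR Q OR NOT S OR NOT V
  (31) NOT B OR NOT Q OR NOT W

The formula is unsatisfiable.

Case C = True:
  (NOT B OR NOT C) forces B = False.
  (B OR NOT N) forces N = False.
  (B OR S) forces S = True.
  (NOT C OR N OR NOT U) forces U = False.
  (NOT C OR N OR NOT Q OR U) forces Q = False.
  (K OR N OR Q OR U) forces K = True.
  (B OR NOT C OR NOT K OR V) forces V = True.
  Clause (N OR Q OR NOT S OR NOT V) is falsified — contradiction.
Case C = False:
  (C OR U) forces U = True.
  (Q OR NOT U) forces Q = True.
  Clause (C OR NOT Q) is falsified — contradiction.
Both cases fail, so the formula is unsatisfiable.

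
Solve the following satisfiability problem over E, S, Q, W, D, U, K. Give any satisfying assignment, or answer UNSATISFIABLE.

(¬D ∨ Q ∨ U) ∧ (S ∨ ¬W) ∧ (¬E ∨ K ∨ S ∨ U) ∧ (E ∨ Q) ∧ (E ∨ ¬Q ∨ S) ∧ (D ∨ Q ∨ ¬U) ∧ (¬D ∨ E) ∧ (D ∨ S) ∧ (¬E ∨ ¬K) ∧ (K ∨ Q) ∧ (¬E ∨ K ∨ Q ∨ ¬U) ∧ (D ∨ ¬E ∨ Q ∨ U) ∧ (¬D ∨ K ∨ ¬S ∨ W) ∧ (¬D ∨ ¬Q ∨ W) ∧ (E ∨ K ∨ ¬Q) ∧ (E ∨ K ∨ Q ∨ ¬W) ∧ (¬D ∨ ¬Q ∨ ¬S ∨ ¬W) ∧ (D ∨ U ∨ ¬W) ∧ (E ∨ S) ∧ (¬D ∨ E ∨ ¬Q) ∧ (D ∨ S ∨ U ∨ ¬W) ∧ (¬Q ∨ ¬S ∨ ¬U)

E = False, S = True, Q = True, W = False, D = False, U = False, K = True

Set E = False.
  then (E ∨ Q) forces Q = True.
  then (E ∨ ¬Q ∨ S) forces S = True.
  then (¬D ∨ E) forces D = False.
  then (E ∨ K ∨ ¬Q) forces K = True.
  then (¬Q ∨ ¬S ∨ ¬U) forces U = False.
  then (D ∨ U ∨ ¬W) forces W = False.
All clauses satisfied.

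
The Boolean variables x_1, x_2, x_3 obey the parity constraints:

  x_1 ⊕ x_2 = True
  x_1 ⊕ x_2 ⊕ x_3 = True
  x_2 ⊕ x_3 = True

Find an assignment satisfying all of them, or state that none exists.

x_1 = False, x_2 = True, x_3 = False

x_1 ⊕ x_2 = F ⊕ T = True ✓
x_1 ⊕ x_2 ⊕ x_3 = F ⊕ T ⊕ F = True ✓
x_2 ⊕ x_3 = T ⊕ F = True ✓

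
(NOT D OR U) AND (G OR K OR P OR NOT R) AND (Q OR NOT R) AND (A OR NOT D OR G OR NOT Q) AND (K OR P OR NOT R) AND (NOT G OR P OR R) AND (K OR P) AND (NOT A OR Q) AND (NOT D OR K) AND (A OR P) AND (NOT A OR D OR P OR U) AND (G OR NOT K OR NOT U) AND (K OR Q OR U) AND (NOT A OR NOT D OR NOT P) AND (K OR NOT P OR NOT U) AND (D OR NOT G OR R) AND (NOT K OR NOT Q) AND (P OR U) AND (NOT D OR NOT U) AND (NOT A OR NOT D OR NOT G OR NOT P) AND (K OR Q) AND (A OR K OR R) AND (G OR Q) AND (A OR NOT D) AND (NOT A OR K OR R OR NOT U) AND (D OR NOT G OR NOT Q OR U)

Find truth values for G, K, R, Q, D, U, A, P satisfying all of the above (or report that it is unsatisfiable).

Set G = False.
  then (G OR Q) forces Q = True.
  then (NOT K OR NOT Q) forces K = False.
  then (K OR P) forces P = True.
  then (NOT D OR K) forces D = False.
  then (K OR NOT P OR NOT U) forces U = False.
Set R = False.
  then (A OR K OR R) forces A = True.
All clauses satisfied.

G=F, K=F, R=F, Q=T, D=F, U=F, A=T, P=T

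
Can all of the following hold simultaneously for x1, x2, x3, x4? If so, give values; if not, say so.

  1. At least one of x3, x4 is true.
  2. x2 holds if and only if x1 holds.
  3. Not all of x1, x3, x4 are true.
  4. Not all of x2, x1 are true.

x1 = False, x2 = False, x3 = False, x4 = True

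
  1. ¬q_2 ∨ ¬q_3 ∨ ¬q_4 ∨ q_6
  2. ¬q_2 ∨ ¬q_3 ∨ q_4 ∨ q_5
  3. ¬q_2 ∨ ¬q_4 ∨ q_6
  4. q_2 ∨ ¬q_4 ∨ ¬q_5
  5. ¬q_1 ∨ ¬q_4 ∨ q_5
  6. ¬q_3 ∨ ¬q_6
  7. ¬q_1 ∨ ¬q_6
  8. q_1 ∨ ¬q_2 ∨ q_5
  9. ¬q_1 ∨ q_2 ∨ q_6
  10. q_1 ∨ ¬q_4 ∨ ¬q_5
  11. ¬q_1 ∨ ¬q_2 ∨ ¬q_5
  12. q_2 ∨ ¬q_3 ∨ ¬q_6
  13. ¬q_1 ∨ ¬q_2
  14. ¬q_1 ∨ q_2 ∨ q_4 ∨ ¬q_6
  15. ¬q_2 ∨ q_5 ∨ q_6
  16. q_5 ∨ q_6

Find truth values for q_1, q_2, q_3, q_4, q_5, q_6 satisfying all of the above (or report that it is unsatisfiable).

q_1 = False, q_2 = False, q_3 = False, q_4 = True, q_5 = False, q_6 = True

Try q_1 = True:
  (¬q_1 ∨ ¬q_6) forces q_6 = False.
  (¬q_1 ∨ q_2 ∨ q_6) forces q_2 = True.
  clause (¬q_1 ∨ ¬q_2) is falsified — backtrack.
So q_1 = False.
Set q_2 = False.
Set q_3 = False.
Set q_4 = True.
  then (q_2 ∨ ¬q_4 ∨ ¬q_5) forces q_5 = False.
  then (q_5 ∨ q_6) forces q_6 = True.
All clauses satisfied.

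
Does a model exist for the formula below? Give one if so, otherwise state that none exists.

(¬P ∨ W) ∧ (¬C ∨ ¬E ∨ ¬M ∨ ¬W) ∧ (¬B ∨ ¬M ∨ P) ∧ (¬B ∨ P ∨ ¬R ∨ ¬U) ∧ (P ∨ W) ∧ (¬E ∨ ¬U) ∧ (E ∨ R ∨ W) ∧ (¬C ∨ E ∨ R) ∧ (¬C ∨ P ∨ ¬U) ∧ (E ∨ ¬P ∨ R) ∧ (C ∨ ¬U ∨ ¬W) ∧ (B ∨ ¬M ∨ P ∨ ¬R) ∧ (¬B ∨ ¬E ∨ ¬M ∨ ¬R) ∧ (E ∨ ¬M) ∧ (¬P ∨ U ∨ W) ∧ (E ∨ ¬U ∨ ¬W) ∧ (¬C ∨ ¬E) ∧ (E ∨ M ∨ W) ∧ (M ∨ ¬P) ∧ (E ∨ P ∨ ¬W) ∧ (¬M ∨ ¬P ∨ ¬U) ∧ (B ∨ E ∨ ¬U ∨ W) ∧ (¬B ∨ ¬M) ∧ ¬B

R: False, P: False, W: True, C: False, E: True, B: False, U: False, M: False

Unit clause (¬B) forces B = False.
Set R = False.
Set P = False.
  then (P ∨ W) forces W = True.
  then (E ∨ P ∨ ¬W) forces E = True.
  then (¬E ∨ ¬U) forces U = False.
  then (¬C ∨ ¬E) forces C = False.
Set M = False.
All clauses satisfied.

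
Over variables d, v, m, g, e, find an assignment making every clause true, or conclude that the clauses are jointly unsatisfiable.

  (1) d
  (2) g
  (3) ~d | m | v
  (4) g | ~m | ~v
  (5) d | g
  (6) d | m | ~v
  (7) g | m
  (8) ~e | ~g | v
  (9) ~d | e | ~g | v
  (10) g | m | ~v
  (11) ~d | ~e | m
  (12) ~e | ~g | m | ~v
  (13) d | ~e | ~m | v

Unit clause (d) forces d = True.
Unit clause (g) forces g = True.
Try v = False:
  (~d | m | v) forces m = True.
  (~e | ~g | v) forces e = False.
  clause (~d | e | ~g | v) is falsified — backtrack.
So v = True.
Set m = True.
Set e = False.
All clauses satisfied.

d=T, v=T, m=T, g=T, e=F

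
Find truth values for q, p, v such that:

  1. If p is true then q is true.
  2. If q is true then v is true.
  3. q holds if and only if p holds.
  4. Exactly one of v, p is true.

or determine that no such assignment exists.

q: False, p: False, v: True

  (1) p=F ⇒ q: vacuous ✓
  (2) q=F ⇒ v: vacuous ✓
  (3) q=F, p=F — same ✓
  (4) {v, p}: 1 true — exactly one ✓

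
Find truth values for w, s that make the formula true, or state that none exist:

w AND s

w: True, s: True

Both conjuncts True, so the formula holds.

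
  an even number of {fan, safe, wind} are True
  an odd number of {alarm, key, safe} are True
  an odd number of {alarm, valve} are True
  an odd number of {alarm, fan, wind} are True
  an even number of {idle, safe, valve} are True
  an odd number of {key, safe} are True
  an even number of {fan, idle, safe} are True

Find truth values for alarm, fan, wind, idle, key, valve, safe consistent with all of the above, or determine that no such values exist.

alarm=F, fan=T, wind=F, idle=F, key=F, valve=T, safe=T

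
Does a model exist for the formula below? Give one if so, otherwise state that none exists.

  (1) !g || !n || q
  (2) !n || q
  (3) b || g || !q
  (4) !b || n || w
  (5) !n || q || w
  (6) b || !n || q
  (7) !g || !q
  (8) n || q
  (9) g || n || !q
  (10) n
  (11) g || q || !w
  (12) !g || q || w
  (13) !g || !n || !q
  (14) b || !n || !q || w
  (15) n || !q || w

Unit clause (n) forces n = True.
In (!n || q) only q is left, so q = True.
In (!g || !q) only !g is left, so g = False.
In (b || g || !q) only b is left, so b = True.
Set w = True.
All clauses satisfied.

g = False, w = True, q = True, n = True, b = True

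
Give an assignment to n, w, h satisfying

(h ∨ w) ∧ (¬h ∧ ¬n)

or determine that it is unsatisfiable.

n = False, w = True, h = False

  h ∨ w = True
  ¬h ∧ ¬n = True
    ¬h = True
    ¬n = True
Both conjuncts True, so the formula holds.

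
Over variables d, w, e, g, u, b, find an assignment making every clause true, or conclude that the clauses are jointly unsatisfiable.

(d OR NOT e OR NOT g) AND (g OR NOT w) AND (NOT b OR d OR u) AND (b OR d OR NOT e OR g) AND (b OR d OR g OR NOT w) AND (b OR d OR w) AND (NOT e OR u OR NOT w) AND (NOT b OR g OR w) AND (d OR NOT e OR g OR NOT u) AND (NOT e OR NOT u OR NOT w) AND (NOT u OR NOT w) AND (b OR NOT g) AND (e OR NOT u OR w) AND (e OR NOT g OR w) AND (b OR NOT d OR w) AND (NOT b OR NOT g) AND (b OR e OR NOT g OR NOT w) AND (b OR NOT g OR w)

Case g = True:
  (b OR NOT g) forces b = True.
  Clause (NOT b OR NOT g) is falsified — contradiction.
Case g = False:
  (g OR NOT w) forces w = False.
  (NOT b OR g OR w) forces b = False.
  (b OR d OR w) forces d = True.
  Clause (b OR NOT d OR w) is falsified — contradiction.
Both cases fail, so the formula is unsatisfiable.

UNSATISFIABLE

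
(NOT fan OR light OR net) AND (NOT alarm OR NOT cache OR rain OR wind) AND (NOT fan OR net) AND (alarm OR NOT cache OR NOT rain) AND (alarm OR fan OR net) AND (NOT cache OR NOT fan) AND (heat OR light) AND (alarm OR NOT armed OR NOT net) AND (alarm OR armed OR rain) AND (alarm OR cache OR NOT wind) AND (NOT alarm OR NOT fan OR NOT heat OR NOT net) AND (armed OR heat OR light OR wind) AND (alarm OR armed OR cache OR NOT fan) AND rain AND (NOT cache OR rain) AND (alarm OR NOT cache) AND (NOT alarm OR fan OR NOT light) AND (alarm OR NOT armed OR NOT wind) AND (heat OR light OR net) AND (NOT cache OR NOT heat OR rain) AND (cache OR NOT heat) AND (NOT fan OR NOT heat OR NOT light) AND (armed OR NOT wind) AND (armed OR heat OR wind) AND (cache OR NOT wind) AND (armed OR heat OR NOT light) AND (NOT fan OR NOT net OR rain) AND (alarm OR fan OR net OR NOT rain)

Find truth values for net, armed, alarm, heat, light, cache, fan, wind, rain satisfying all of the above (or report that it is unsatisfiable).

net=F; armed=T; alarm=T; heat=T; light=F; cache=T; fan=F; wind=F; rain=T

Unit clause (rain) forces rain = True.
Set net = False.
  then (NOT fan OR net) forces fan = False.
  then (alarm OR fan OR net) forces alarm = True.
  then (NOT alarm OR fan OR NOT light) forces light = False.
  then (heat OR light OR net) forces heat = True.
  then (cache OR NOT heat) forces cache = True.
Set armed = True.
Set wind = False.
All clauses satisfied.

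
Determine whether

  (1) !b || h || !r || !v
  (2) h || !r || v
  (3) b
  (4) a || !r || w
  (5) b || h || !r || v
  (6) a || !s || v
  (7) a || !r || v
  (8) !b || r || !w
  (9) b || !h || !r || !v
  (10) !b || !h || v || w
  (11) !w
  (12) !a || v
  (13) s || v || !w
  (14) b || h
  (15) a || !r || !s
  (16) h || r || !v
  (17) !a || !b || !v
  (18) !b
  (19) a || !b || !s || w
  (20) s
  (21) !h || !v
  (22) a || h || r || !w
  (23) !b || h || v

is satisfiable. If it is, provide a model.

UNSATISFIABLE

Case b = True:
  Clause (!b) is falsified — contradiction.
Case b = False:
  Clause (b) is falsified — contradiction.
Both cases fail, so the formula is unsatisfiable.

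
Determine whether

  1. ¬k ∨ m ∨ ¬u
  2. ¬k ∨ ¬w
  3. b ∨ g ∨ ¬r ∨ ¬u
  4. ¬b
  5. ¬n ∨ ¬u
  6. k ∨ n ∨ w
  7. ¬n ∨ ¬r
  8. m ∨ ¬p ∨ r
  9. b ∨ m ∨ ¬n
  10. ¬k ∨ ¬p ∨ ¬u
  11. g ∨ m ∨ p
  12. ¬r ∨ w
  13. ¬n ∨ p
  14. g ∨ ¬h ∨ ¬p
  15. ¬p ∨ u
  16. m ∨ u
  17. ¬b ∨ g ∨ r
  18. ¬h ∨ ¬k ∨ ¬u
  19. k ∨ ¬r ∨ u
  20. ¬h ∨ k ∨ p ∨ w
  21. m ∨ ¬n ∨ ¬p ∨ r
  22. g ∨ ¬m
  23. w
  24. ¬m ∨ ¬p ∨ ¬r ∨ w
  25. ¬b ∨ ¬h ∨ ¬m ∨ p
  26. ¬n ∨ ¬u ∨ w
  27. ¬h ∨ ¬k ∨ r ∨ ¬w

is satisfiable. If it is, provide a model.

Unit clause (¬b) forces b = False.
Unit clause (w) forces w = True.
In (¬k ∨ ¬w) only ¬k is left, so k = False.
Try n = True:
  (¬n ∨ ¬u) forces u = False.
  (¬n ∨ ¬r) forces r = False.
  (b ∨ m ∨ ¬n) forces m = True.
  (¬n ∨ p) forces p = True.
  clause (¬p ∨ u) is falsified — backtrack.
So n = False.
Set m = True.
  then (g ∨ ¬m) forces g = True.
Set p = False.
Set u = True.
Set h = False.
Set r = True.
All clauses satisfied.

n = False, m = True, g = True, k = False, p = False, u = True, w = True, b = False, h = False, r = True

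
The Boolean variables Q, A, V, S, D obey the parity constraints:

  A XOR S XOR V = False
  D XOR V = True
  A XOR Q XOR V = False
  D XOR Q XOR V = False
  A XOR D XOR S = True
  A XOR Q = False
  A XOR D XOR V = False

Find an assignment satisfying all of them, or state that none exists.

Q: True, A: True, V: False, S: True, D: True

A XOR S XOR V = T XOR T XOR F = False ✓
D XOR V = T XOR F = True ✓
A XOR Q XOR V = T XOR T XOR F = False ✓
D XOR Q XOR V = T XOR T XOR F = False ✓
A XOR D XOR S = T XOR T XOR T = True ✓
A XOR Q = T XOR T = False ✓
A XOR D XOR V = T XOR T XOR F = False ✓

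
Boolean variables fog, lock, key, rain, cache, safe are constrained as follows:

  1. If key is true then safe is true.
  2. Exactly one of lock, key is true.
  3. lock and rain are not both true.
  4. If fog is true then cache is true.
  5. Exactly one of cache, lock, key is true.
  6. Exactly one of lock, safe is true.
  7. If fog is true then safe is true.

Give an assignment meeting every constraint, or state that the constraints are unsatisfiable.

fog = False, lock = True, key = False, rain = False, cache = False, safe = False

  (1) key=F ⇒ safe: vacuous ✓
  (2) {lock, key}: 1 true — exactly one ✓
  (3) lock=T, rain=F — not both ✓
  (4) fog=F ⇒ cache: vacuous ✓
  (5) {cache, lock, key}: 1 true — exactly one ✓
  (6) {lock, safe}: 1 true — exactly one ✓
  (7) fog=F ⇒ safe: vacuous ✓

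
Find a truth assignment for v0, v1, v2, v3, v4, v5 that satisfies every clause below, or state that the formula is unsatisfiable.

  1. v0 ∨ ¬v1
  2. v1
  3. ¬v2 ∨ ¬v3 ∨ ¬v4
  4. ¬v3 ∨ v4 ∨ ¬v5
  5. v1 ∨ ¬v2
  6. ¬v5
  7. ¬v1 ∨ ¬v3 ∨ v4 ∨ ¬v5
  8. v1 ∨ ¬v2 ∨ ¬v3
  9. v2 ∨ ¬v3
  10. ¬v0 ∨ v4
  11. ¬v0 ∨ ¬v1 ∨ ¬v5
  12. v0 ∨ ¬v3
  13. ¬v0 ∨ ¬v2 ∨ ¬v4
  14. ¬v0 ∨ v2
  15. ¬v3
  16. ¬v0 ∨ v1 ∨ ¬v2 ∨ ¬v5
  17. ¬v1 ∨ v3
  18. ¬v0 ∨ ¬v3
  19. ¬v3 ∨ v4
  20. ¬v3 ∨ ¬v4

Case v3 = True:
  Clause (¬v3) is falsified — contradiction.
Case v3 = False:
  (v1) forces v1 = True.
  Clause (¬v1 ∨ v3) is falsified — contradiction.
Both cases fail, so the formula is unsatisfiable.

The formula is unsatisfiable.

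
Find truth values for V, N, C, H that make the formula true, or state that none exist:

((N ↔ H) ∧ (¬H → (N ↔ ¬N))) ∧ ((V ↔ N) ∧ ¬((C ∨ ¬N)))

V = True; N = True; C = False; H = True

  (N ↔ H) ∧ (¬H → (N ↔ ¬N)) = True
    N ↔ H = True
    ¬H → (N ↔ ¬N) = True
      ¬H = False
      N ↔ ¬N = False
        ¬N = False
  (V ↔ N) ∧ ¬((C ∨ ¬N)) = True
    V ↔ N = True
    ¬((C ∨ ¬N)) = True
      C ∨ ¬N = False
        ¬N = False
Both conjuncts True, so the formula holds.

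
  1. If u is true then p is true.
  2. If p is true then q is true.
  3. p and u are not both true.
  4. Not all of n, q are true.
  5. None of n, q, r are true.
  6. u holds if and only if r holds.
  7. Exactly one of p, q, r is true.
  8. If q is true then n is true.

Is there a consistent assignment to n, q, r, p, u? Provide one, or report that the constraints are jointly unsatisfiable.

Case r = True:
  Constraint (5) is violated (r=T) — contradiction.
Case r = False:
  (5) forces n = False.
  (5) forces q = False.
  (2) with q=F forces p = False.
  Constraint (7) is violated (p=F, q=F, r=F) — contradiction.
Both cases fail — unsatisfiable.

UNSATISFIABLE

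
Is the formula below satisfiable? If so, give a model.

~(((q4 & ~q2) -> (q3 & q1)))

q1: False, q2: False, q3: True, q4: True

  ~(((q4 & ~q2) -> (q3 & q1))) = True
    (q4 & ~q2) -> (q3 & q1) = False
      q4 & ~q2 = True
        ~q2 = True
      q3 & q1 = False
The formula evaluates to True.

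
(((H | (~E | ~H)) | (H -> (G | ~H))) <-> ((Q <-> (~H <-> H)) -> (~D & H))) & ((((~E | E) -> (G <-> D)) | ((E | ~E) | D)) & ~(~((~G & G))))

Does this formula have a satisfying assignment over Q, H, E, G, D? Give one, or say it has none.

The conjunct ~(~((~G & G))) is unsatisfiable on its own:
  G=F: evaluates to False.
  G=T: evaluates to False.
So the whole conjunction is unsatisfiable.

Unsatisfiable — no assignment works.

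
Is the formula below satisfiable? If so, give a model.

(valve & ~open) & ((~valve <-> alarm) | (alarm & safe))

valve = True, alarm = False, open = False, safe = False

  valve & ~open = True
    ~open = True
  (~valve <-> alarm) | (alarm & safe) = True
    ~valve <-> alarm = True
      ~valve = False
    alarm & safe = False
Both conjuncts True, so the formula holds.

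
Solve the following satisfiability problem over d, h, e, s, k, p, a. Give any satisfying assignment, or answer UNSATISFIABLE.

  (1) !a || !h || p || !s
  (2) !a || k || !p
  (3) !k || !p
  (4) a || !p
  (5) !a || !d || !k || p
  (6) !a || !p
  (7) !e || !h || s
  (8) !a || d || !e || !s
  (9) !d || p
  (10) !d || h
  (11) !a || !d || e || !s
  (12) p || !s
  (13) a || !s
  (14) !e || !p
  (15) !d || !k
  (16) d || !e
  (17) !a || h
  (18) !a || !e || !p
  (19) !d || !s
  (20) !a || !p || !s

Try d = True:
  (!d || p) forces p = True.
  (!k || !p) forces k = False.
  (!a || k || !p) forces a = False.
  clause (a || !p) is falsified — backtrack.
So d = False.
  then (d || !e) forces e = False.
Set h = True.
Try s = True:
  (p || !s) forces p = True.
  (!k || !p) forces k = False.
  (!a || k || !p) forces a = False.
  clause (a || !p) is falsified — backtrack.
So s = False.
Set k = True.
  then (!k || !p) forces p = False.
Set a = False.
All clauses satisfied.

d=F, h=T, e=F, s=F, k=T, p=F, a=F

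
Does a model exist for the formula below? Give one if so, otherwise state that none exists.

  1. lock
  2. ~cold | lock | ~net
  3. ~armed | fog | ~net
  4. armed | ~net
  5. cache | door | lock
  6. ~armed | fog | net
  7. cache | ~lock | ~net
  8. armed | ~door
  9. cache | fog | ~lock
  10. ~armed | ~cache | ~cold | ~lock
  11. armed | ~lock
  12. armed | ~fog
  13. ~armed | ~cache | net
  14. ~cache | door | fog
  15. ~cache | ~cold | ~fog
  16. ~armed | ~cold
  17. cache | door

fog = True, armed = True, cache = True, cold = False, lock = True, net = True, door = False

Unit clause (lock) forces lock = True.
In (armed | ~lock) only armed is left, so armed = True.
In (~armed | ~cold) only ~cold is left, so cold = False.
Try fog = False:
  (~armed | fog | ~net) forces net = False.
  clause (~armed | fog | net) is falsified — backtrack.
So fog = True.
Set cache = True.
  then (~armed | ~cache | net) forces net = True.
Set door = False.
All clauses satisfied.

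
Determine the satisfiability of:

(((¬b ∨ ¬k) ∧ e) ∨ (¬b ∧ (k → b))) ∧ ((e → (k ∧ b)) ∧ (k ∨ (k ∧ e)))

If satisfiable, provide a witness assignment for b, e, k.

The formula is unsatisfiable.

Case k = True: the formula simplifies to ((¬b ∧ e) ∨ (¬b ∧ b)) ∧ (e → b).
  b = True: the conjunct (¬b ∧ e) ∨ (¬b ∧ b) becomes (False ∧ e) ∨ (False ∧ True) = False.
  b = False: simplifies to e ∧ ¬e.
    e = True: the conjunct ¬e is False.
    e = False: the conjunct e is False.
Case k = False: the conjunct k ∨ (k ∧ e) becomes False ∨ (False ∧ e) = False.
Both cases fail — unsatisfiable.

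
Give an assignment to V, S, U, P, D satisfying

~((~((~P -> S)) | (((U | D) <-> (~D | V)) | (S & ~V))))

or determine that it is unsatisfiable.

V=T, S=F, U=F, P=T, D=F

  ~((~((~P -> S)) | (((U | D) <-> (~D | V)) | (S & ~V)))) = True
    ~((~P -> S)) | (((U | D) <-> (~D | V)) | (S & ~V)) = False
      ~((~P -> S)) = False
        ~P -> S = True
          ~P = False
      ((U | D) <-> (~D | V)) | (S & ~V) = False
        (U | D) <-> (~D | V) = False
          U | D = False
          ~D | V = True
            ~D = True
        S & ~V = False
          ~V = False
The formula evaluates to True.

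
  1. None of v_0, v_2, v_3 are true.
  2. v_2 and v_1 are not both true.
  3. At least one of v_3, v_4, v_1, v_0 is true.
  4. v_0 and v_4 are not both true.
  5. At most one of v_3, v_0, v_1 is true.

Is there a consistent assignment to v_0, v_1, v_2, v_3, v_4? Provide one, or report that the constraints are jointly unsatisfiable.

v_0 = False; v_1 = False; v_2 = False; v_3 = False; v_4 = True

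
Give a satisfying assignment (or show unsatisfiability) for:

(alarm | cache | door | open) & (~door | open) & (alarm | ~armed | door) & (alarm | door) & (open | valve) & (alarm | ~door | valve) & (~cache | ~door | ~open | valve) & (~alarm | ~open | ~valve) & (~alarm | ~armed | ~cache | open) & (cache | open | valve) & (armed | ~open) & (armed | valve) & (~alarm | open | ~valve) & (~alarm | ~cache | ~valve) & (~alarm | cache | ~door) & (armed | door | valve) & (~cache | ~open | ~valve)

door=F, alarm=T, open=T, valve=F, armed=T, cache=F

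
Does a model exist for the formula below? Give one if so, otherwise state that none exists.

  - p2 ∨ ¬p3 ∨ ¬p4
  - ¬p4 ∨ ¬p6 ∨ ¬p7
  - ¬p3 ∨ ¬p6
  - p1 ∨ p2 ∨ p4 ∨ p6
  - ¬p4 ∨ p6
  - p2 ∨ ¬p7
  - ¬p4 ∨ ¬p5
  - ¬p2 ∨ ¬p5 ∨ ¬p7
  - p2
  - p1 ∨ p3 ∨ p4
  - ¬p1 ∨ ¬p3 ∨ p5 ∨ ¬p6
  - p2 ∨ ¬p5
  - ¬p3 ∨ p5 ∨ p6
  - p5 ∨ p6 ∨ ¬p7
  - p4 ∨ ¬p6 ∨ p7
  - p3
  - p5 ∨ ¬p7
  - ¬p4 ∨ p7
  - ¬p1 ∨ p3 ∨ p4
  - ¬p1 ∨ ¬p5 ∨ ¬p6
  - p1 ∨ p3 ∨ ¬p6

Unit clause (p2) forces p2 = True.
Unit clause (p3) forces p3 = True.
In (¬p3 ∨ ¬p6) only ¬p6 is left, so p6 = False.
In (¬p4 ∨ p6) only ¬p4 is left, so p4 = False.
In (¬p3 ∨ p5 ∨ p6) only p5 is left, so p5 = True.
In (¬p2 ∨ ¬p5 ∨ ¬p7) only ¬p7 is left, so p7 = False.
Set p1 = True.
All clauses satisfied.

p1 = True; p2 = True; p3 = True; p4 = False; p5 = True; p6 = False; p7 = False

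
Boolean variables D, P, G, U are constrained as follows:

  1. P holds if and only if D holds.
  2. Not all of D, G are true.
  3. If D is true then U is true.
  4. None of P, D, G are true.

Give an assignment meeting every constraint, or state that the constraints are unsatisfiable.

D = False, P = False, G = False, U = False

  (1) P=F, D=F — same ✓
  (2) {D, G}: 0/2 true — not all ✓
  (3) D=F ⇒ U: vacuous ✓
  (4) {P, D, G}: 0 true — none ✓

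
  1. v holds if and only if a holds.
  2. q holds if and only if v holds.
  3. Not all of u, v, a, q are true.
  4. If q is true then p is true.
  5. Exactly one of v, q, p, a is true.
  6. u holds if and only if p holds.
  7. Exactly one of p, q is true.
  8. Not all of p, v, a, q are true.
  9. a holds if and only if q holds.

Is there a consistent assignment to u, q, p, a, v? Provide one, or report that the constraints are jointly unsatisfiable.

u = True, q = False, p = True, a = False, v = False

  (1) v=F, a=F — same ✓
  (2) q=F, v=F — same ✓
  (3) {u, v, a, q}: 1/4 true — not all ✓
  (4) q=F ⇒ p: vacuous ✓
  (5) {v, q, p, a}: 1 true — exactly one ✓
  (6) u=T, p=T — same ✓
  (7) {p, q}: 1 true — exactly one ✓
  (8) {p, v, a, q}: 1/4 true — not all ✓
  (9) a=F, q=F — same ✓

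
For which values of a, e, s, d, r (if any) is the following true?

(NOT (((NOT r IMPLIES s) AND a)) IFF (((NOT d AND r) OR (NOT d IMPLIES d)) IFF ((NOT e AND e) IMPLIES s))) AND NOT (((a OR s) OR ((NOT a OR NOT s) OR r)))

The conjunct NOT (((a OR s) OR ((NOT a OR NOT s) OR r))) is unsatisfiable on its own:
  a=F, s=F, r=F: evaluates to False.
  a=F, s=F, r=T: evaluates to False.
  a=F, s=T, r=F: evaluates to False.
  a=F, s=T, r=T: evaluates to False.
  a=T, s=F, r=F: evaluates to False.
  a=T, s=F, r=T: evaluates to False.
  a=T, s=T, r=F: evaluates to False.
  a=T, s=T, r=T: evaluates to False.
So the whole conjunction is unsatisfiable.

Unsatisfiable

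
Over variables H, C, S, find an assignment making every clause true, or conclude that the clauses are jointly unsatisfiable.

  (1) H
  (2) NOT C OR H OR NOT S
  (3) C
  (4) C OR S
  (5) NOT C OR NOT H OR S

Unit clause (H) forces H = True.
Unit clause (C) forces C = True.
In (NOT C OR NOT H OR S) only S is left, so S = True.
Check each clause:
  (H): H holds.
  (NOT C OR H OR NOT S): H holds.
  (C): C holds.
  (C OR S): C holds.
  (NOT C OR NOT H OR S): S holds.
All clauses satisfied.

H: True, C: True, S: True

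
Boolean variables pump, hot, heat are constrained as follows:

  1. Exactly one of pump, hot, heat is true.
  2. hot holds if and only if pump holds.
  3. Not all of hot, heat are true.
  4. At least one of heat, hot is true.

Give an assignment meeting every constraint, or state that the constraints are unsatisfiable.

pump: False, hot: False, heat: True

  (1) {pump, hot, heat}: 1 true — exactly one ✓
  (2) hot=F, pump=F — same ✓
  (3) {hot, heat}: 1/2 true — not all ✓
  (4) {heat, hot}: 1 true — at least one ✓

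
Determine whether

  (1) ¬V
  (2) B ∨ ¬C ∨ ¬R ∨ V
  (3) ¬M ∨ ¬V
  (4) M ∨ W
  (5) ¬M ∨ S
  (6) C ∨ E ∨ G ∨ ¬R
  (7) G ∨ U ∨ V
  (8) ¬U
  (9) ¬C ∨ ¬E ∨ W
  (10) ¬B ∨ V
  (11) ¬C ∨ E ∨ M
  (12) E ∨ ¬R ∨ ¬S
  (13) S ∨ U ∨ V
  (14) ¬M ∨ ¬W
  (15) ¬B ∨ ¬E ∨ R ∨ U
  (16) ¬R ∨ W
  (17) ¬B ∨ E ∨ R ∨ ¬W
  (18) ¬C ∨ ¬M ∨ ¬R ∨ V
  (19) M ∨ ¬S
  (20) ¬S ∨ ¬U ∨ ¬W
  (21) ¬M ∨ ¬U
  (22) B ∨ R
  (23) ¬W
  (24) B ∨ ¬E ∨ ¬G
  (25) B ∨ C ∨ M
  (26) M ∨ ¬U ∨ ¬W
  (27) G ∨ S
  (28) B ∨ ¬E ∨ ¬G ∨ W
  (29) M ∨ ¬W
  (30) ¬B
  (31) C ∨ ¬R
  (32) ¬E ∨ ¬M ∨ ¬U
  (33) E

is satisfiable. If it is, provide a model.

Case E = True:
  (¬V) forces V = False.
  (¬U) forces U = False.
  (G ∨ U ∨ V) forces G = True.
  (¬B ∨ V) forces B = False.
  Clause (B ∨ ¬E ∨ ¬G) is falsified — contradiction.
Case E = False:
  Clause (E) is falsified — contradiction.
Both cases fail, so the formula is unsatisfiable.

Unsatisfiable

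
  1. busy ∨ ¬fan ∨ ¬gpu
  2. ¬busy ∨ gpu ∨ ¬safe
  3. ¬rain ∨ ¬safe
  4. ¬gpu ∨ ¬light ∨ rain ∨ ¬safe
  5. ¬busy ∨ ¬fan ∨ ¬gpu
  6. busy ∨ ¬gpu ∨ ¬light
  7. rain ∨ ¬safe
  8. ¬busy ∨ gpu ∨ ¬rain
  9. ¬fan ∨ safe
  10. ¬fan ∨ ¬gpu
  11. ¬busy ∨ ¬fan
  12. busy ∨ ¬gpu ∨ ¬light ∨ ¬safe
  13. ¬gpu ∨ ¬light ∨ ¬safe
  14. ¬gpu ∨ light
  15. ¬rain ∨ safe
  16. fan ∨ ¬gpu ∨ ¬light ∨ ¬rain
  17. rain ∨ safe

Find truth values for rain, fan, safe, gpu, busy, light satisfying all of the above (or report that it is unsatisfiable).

Case rain = True:
  (¬rain ∨ ¬safe) forces safe = False.
  Clause (¬rain ∨ safe) is falsified — contradiction.
Case rain = False:
  (rain ∨ ¬safe) forces safe = False.
  Clause (rain ∨ safe) is falsified — contradiction.
Both cases fail, so the formula is unsatisfiable.

The formula is unsatisfiable.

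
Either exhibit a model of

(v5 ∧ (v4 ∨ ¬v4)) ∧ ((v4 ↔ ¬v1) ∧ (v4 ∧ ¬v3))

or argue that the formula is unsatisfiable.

v1 = False; v3 = False; v4 = True; v5 = True

  v5 ∧ (v4 ∨ ¬v4) = True
    v4 ∨ ¬v4 = True
      ¬v4 = False
  (v4 ↔ ¬v1) ∧ (v4 ∧ ¬v3) = True
    v4 ↔ ¬v1 = True
      ¬v1 = True
    v4 ∧ ¬v3 = True
      ¬v3 = True
Both conjuncts True, so the formula holds.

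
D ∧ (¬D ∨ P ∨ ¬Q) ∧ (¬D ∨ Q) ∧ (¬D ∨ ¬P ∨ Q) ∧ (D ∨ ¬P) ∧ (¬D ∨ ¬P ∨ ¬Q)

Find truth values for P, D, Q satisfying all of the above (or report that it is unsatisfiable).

Unsatisfiable

Case D = True:
  (¬D ∨ Q) forces Q = True.
  (¬D ∨ P ∨ ¬Q) forces P = True.
  Clause (¬D ∨ ¬P ∨ ¬Q) is falsified — contradiction.
Case D = False:
  Clause (D) is falsified — contradiction.
Both cases fail, so the formula is unsatisfiable.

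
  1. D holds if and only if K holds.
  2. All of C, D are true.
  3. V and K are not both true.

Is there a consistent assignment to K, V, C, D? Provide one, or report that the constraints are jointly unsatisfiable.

K = True, V = False, C = True, D = True

  (1) D=T, K=T — same ✓
  (2) {C, D}: all 2 true ✓
  (3) V=F, K=T — not both ✓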